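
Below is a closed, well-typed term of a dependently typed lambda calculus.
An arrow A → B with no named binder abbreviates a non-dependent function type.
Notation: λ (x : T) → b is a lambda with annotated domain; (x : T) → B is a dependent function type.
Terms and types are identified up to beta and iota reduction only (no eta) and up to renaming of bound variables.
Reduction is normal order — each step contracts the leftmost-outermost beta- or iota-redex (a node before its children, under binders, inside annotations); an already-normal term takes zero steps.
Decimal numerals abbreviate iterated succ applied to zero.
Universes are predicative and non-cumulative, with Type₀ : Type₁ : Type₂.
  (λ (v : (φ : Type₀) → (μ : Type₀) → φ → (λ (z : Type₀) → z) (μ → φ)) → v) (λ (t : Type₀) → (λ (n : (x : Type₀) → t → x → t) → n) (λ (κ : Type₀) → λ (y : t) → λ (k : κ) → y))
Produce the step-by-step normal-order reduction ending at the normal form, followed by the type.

normal-order reduction:
  (λ (v : (φ : Type₀) → (μ : Type₀) → φ → (λ (z : Type₀) → z) (μ → φ)) → v) (λ (t : Type₀) → (λ (n : (x : Type₀) → t → x → t) → n) (λ (κ : Type₀) → λ (y : t) → λ (k : κ) → y))
  ~> λ (v : Type₀) → (λ (φ : (μ : Type₀) → v → μ → v) → φ) (λ (z : Type₀) → λ (t : v) → λ (n : z) → t)
  ~> λ (v : Type₀) → λ (φ : Type₀) → λ (μ : v) → λ (z : φ) → μ
inferred type:
  (v : Type₀) → (φ : Type₀) → v → φ → v


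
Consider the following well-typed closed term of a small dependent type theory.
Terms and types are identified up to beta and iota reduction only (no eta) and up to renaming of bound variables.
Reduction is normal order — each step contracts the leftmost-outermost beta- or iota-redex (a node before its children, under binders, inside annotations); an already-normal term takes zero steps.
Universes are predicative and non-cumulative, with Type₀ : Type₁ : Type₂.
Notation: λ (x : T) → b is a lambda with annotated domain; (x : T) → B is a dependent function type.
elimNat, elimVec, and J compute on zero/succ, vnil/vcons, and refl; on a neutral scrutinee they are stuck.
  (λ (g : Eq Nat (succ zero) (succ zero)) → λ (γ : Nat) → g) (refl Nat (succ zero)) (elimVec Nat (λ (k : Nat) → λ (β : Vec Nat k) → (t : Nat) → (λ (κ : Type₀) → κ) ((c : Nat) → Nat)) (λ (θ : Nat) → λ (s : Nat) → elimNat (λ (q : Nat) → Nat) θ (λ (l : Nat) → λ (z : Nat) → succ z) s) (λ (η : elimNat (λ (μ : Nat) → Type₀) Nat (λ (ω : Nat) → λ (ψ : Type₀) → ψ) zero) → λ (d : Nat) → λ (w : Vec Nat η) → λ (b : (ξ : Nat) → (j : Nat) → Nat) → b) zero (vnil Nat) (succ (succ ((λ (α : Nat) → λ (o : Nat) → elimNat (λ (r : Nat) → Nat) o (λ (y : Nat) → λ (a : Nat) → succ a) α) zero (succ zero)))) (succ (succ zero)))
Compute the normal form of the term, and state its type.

normal form:
  refl Nat (succ zero)
the term's type:
  Eq Nat (succ zero) (succ zero)
observation: reduction starts at a beta-redex, and 2 normal-order steps reach the normal form.


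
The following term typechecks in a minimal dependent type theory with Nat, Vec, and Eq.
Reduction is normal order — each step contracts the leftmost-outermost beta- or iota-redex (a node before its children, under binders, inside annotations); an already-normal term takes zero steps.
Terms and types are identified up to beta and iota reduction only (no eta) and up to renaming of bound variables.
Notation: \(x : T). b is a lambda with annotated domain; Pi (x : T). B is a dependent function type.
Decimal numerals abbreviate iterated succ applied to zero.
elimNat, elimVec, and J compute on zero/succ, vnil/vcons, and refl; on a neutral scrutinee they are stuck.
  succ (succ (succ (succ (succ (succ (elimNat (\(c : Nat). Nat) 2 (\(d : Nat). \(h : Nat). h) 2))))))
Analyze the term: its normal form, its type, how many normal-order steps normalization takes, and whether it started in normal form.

normal form:
  8
type:
  Nat
steps to reach normal form (normal order): 7
term was already normal: no
first redex: an elimNat iota-redex


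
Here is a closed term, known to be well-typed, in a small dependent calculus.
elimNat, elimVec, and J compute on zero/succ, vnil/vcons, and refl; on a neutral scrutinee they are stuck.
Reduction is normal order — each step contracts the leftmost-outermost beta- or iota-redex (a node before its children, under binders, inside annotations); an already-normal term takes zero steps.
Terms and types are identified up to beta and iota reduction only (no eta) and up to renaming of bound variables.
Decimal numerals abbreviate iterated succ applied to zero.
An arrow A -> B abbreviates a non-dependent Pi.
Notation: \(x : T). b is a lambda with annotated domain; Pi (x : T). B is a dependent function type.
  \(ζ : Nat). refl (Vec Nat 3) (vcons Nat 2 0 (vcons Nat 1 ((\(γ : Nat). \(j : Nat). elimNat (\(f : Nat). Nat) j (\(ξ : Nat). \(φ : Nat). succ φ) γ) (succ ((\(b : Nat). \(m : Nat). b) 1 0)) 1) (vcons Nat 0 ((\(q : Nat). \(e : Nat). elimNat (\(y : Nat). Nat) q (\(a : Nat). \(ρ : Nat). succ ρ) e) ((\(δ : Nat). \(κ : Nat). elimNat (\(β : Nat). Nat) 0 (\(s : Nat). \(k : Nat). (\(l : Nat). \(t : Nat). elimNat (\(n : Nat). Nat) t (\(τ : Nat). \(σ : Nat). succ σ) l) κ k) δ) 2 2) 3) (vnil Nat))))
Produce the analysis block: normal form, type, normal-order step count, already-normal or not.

resulting normal form:
  \(ζ : Nat). refl (Vec Nat 3) (vcons Nat 2 0 (vcons Nat 1 3 (vcons Nat 0 7 (vnil Nat))))
the term's type:
  Nat -> Eq (Vec Nat 3) (vcons Nat 2 0 (vcons Nat 1 3 (vcons Nat 0 7 (vnil Nat)))) (vcons Nat 2 0 (vcons Nat 1 3 (vcons Nat 0 7 (vnil Nat))))
normal-order step count: 50
term was already normal: no
first redex: a beta-redex


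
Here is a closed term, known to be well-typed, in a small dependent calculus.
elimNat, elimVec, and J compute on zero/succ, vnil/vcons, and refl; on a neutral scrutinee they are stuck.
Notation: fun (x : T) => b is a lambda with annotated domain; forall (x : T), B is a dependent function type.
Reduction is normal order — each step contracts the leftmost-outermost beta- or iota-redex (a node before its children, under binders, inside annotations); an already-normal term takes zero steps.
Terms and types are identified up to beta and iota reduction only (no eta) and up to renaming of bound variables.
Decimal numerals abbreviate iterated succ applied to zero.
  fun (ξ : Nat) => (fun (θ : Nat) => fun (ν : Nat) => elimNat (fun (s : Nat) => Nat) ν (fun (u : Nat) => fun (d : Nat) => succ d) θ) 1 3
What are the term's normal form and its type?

resulting normal form:
  fun (ξ : Nat) => 4
inferred type:
  forall (ξ : Nat), Nat


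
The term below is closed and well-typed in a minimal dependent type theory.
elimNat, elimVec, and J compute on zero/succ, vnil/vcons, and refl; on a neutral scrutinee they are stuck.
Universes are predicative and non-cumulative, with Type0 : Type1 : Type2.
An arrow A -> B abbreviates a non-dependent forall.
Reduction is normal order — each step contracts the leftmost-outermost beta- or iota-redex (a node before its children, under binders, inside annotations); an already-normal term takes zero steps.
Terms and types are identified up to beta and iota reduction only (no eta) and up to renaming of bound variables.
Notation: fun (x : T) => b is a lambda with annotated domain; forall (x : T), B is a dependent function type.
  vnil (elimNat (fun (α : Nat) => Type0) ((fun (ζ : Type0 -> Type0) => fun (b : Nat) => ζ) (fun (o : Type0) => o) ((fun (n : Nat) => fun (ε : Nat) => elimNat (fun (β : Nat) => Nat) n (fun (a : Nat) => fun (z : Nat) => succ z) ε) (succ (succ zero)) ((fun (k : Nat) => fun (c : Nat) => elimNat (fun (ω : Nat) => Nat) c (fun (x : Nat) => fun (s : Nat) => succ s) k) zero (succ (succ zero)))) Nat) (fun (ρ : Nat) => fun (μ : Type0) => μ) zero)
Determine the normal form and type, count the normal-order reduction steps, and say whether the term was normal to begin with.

reduced normal form:
  vnil Nat
type:
  Vec Nat zero
steps to reach normal form (normal order): 4
term was already normal: no
first redex: an elimNat iota-redex


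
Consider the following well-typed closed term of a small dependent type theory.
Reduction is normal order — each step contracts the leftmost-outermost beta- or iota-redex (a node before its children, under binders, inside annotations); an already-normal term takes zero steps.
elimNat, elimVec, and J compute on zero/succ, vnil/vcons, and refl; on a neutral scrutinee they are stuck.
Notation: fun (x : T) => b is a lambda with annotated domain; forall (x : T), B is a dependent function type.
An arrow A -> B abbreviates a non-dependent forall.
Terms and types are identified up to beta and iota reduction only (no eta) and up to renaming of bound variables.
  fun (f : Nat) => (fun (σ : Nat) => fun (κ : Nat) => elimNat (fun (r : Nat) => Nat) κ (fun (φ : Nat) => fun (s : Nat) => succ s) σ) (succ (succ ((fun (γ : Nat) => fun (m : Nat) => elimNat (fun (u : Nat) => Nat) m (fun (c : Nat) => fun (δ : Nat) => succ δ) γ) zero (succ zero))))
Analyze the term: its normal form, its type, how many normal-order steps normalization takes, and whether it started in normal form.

resulting normal form:
  fun (f : Nat) => fun (σ : Nat) => succ (succ (succ σ))
type:
  Nat -> Nat -> Nat
reduction steps (normal order): 14
already normal: no
first contracted redex: a beta-redex


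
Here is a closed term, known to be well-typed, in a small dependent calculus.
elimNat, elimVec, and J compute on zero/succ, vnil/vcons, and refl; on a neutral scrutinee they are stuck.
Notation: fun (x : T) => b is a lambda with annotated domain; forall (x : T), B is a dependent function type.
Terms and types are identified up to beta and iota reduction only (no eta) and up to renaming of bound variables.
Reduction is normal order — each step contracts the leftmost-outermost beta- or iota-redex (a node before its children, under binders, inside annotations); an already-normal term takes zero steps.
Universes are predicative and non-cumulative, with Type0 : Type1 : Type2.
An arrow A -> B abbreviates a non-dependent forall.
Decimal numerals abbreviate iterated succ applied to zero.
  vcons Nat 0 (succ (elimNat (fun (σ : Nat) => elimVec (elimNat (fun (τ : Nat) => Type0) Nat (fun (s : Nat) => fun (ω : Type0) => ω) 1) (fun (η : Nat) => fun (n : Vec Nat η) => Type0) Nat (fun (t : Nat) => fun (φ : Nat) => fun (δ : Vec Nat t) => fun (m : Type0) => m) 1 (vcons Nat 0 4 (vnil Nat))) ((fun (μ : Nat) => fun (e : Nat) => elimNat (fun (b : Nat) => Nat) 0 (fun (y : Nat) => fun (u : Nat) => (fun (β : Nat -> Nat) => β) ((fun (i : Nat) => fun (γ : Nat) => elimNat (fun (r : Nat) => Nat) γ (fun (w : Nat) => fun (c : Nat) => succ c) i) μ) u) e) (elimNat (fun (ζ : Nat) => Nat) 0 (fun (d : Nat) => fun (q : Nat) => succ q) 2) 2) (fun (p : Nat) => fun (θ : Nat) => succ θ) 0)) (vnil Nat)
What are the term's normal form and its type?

normal form:
  vcons Nat 0 5 (vnil Nat)
inferred type:
  Vec Nat 1


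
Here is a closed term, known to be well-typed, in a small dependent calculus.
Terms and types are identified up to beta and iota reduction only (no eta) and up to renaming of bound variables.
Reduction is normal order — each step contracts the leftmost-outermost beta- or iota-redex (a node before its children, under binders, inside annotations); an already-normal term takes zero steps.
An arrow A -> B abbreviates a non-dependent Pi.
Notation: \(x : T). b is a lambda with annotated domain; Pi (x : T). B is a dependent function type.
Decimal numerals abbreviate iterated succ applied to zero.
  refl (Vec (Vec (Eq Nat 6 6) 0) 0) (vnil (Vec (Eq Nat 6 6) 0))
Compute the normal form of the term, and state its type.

normal form:
  refl (Vec (Vec (Eq Nat 6 6) 0) 0) (vnil (Vec (Eq Nat 6 6) 0))
inferred type:
  Eq (Vec (Vec (Eq Nat 6 6) 0) 0) (vnil (Vec (Eq Nat 6 6) 0)) (vnil (Vec (Eq Nat 6 6) 0))


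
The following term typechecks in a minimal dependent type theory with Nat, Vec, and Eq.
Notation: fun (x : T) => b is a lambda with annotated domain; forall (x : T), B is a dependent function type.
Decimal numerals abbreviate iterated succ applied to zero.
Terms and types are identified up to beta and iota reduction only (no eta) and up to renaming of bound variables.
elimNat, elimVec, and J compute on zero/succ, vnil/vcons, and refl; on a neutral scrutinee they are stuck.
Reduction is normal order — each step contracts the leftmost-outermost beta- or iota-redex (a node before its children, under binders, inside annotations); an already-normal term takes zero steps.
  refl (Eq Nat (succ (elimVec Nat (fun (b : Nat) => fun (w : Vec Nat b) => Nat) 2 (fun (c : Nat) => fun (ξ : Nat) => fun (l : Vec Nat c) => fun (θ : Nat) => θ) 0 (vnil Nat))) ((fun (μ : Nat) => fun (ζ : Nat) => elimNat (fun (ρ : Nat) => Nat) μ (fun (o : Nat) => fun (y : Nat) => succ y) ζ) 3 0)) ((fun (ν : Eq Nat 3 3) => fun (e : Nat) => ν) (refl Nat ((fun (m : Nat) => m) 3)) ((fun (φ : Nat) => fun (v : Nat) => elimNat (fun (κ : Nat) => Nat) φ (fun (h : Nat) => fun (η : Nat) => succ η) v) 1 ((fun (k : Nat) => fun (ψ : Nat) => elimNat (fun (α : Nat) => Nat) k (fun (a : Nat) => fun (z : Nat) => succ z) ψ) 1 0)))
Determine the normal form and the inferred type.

resulting normal form:
  refl (Eq Nat 3 3) (refl Nat 3)
the term's type:
  Eq (Eq Nat 3 3) (refl Nat 3) (refl Nat 3)
observation: the leftmost-outermost redex is an elimVec iota-redex, and normalization takes 7 steps.


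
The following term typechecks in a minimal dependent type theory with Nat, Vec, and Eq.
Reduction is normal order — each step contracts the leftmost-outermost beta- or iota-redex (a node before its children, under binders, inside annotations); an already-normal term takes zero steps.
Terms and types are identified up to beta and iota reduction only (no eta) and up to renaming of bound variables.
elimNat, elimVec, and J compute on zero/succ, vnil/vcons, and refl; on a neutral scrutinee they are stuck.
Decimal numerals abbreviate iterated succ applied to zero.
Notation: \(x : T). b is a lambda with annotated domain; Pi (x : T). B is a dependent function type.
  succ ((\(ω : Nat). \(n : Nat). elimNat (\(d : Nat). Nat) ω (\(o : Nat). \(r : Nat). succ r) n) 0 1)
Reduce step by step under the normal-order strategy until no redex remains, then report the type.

normal-order reduction:
  succ ((\(ω : Nat). \(n : Nat). elimNat (\(d : Nat). Nat) ω (\(o : Nat). \(r : Nat). succ r) n) 0 1)
  ~> succ ((\(ω : Nat). elimNat (\(n : Nat). Nat) 0 (\(d : Nat). \(o : Nat). succ o) ω) 1)
  ~> succ (elimNat (\(ω : Nat). Nat) 0 (\(n : Nat). \(d : Nat). succ d) 1)
  ~> succ ((\(ω : Nat). \(n : Nat). succ n) 0 (elimNat (\(d : Nat). Nat) 0 (\(o : Nat). \(r : Nat). succ r) 0))
  ~> succ ((\(ω : Nat). succ ω) (elimNat (\(n : Nat). Nat) 0 (\(d : Nat). \(o : Nat). succ o) 0))
  ~> succ (succ (elimNat (\(ω : Nat). Nat) 0 (\(n : Nat). \(d : Nat). succ d) 0))
  ~> 2
inferred type:
  Nat


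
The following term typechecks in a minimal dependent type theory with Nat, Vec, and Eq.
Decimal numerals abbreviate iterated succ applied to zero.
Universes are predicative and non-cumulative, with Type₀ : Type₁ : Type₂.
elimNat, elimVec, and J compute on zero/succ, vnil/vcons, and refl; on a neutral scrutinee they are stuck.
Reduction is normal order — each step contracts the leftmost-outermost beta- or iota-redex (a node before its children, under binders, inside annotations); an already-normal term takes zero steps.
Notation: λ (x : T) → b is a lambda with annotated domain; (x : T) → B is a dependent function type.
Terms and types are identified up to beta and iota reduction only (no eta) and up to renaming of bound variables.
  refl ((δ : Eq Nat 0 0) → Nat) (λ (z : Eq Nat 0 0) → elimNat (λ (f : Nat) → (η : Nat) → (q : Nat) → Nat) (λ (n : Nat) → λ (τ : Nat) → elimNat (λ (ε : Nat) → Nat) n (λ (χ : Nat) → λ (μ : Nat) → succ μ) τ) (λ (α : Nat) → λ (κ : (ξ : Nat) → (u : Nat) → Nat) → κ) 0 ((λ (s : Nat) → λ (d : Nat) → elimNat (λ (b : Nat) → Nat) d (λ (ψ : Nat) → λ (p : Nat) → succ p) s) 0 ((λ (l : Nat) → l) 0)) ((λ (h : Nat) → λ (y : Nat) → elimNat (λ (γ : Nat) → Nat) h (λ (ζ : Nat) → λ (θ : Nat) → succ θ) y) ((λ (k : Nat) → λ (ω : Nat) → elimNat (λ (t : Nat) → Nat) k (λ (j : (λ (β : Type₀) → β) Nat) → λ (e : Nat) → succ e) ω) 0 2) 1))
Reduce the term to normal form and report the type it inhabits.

reduced normal form:
  refl ((δ : Eq Nat 0 0) → Nat) (λ (z : Eq Nat 0 0) → 3)
the term's type:
  Eq ((δ : Eq Nat 0 0) → Nat) (λ (z : Eq Nat 0 0) → 3) (λ (f : Eq Nat 0 0) → 3)
observation: normalization takes exactly 32 steps under the normal-order strategy.


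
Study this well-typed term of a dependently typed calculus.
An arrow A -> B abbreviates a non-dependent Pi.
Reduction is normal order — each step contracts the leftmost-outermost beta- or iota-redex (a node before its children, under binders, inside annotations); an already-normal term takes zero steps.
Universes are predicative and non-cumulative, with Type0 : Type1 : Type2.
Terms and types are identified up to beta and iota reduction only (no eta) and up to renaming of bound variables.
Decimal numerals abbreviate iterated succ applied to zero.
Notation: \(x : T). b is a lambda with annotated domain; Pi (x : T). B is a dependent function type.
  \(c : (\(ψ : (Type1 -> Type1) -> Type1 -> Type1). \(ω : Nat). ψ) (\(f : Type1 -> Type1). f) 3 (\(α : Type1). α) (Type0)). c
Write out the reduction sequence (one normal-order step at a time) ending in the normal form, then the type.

normal-order reduction sequence:
  \(c : (\(ψ : (Type1 -> Type1) -> Type1 -> Type1). \(ω : Nat). ψ) (\(f : Type1 -> Type1). f) 3 (\(α : Type1). α) (Type0)). c
  ~> \(c : (\(ψ : Nat). \(ω : Type1 -> Type1). ω) 3 (\(f : Type1). f) (Type0)). c
  ~> \(c : (\(ψ : Type1 -> Type1). ψ) (\(ω : Type1). ω) (Type0)). c
  ~> \(c : (\(ψ : Type1). ψ) (Type0)). c
  ~> \(c : Type0). c
the term's type:
  Type0 -> Type0


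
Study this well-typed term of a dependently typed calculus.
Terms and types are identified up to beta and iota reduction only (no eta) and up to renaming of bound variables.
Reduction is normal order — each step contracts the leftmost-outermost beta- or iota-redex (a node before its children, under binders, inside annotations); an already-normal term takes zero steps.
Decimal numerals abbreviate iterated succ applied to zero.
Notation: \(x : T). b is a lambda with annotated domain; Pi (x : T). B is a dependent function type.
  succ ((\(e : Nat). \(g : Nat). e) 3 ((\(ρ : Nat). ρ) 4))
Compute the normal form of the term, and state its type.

resulting normal form:
  4
type:
  Nat


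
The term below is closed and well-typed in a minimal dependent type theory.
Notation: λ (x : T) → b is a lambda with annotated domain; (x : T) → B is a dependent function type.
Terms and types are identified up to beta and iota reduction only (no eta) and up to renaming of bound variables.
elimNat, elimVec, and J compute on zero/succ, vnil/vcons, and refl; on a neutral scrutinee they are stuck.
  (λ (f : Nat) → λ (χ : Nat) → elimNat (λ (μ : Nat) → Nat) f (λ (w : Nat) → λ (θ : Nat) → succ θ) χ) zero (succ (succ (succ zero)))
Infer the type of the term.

the term's type:
  Nat


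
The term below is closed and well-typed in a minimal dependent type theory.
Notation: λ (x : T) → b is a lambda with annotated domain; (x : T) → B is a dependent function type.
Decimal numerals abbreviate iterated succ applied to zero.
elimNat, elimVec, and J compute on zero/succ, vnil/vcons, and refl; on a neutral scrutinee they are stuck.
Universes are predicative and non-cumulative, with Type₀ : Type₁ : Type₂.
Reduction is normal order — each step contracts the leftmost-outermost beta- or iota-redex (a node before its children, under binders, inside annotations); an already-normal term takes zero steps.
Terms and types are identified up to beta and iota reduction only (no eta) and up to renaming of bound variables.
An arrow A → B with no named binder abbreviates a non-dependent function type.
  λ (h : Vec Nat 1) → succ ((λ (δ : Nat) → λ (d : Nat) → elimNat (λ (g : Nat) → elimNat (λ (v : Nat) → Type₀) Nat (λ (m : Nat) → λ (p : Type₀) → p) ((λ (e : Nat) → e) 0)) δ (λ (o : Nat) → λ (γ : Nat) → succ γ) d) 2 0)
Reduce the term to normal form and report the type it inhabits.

reduced normal form:
  λ (h : Vec Nat 1) → 3
inferred type:
  Vec Nat 1 → Nat
observation: contracting a beta-redex first, the term normalizes in 3 steps.


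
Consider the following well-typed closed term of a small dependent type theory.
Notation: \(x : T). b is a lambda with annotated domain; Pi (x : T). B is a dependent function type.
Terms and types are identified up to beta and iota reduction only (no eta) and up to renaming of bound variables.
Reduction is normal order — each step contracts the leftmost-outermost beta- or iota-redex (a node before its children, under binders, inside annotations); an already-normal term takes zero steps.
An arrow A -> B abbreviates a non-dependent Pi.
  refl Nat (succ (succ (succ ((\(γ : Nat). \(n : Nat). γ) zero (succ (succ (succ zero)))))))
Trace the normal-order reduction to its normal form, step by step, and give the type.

normal-order reduction:
  refl Nat (succ (succ (succ ((\(γ : Nat). \(n : Nat). γ) zero (succ (succ (succ zero)))))))
  ~> refl Nat (succ (succ (succ ((\(γ : Nat). zero) (succ (succ (succ zero)))))))
  ~> refl Nat (succ (succ (succ zero)))
type:
  Eq Nat (succ (succ (succ zero))) (succ (succ (succ zero)))


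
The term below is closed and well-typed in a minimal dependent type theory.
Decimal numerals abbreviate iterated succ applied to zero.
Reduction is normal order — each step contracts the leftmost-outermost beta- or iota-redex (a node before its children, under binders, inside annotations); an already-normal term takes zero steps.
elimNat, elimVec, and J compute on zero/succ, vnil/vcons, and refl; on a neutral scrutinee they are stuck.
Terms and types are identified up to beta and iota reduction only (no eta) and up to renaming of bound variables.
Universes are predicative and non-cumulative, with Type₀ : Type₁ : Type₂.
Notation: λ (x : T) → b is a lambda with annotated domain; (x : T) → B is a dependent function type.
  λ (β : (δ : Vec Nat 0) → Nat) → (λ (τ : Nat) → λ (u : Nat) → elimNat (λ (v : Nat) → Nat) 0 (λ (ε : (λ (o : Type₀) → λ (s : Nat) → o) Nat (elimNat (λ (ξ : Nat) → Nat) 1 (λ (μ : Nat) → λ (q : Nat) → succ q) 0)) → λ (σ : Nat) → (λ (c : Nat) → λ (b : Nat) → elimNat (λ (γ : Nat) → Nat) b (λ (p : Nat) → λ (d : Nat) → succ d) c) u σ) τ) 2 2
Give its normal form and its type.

reduced normal form:
  λ (β : (δ : Vec Nat 0) → Nat) → 4
type:
  (β : (δ : Vec Nat 0) → Nat) → Nat
observation: 27 normal-order steps normalize the term, beginning with a beta-redex.


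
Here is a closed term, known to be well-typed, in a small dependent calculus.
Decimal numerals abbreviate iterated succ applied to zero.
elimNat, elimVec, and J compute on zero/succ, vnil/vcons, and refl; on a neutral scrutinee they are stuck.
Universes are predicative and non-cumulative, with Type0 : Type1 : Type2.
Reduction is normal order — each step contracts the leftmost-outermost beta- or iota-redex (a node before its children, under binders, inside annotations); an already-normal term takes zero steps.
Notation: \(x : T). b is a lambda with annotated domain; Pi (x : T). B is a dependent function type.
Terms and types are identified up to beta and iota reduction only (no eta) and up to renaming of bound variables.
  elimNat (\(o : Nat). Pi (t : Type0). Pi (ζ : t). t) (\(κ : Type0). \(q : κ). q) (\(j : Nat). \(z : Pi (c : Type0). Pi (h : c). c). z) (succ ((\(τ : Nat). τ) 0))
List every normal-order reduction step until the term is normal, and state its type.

normal-order reduction:
  elimNat (\(o : Nat). Pi (t : Type0). Pi (ζ : t). t) (\(κ : Type0). \(q : κ). q) (\(j : Nat). \(z : Pi (c : Type0). Pi (h : c). c). z) (succ ((\(τ : Nat). τ) 0))
  ~> (\(o : Nat). \(t : Pi (ζ : Type0). Pi (κ : ζ). ζ). t) ((\(q : Nat). q) 0) (elimNat (\(j : Nat). Pi (z : Type0). Pi (c : z). z) (\(h : Type0). \(τ : h). τ) (\(χ : Nat). \(i : Pi (y : Type0). Pi (θ : y). y). i) ((\(v : Nat). v) 0))
  ~> (\(o : Pi (t : Type0). Pi (ζ : t). t). o) (elimNat (\(κ : Nat). Pi (q : Type0). Pi (j : q). q) (\(z : Type0). \(c : z). c) (\(h : Nat). \(τ : Pi (χ : Type0). Pi (i : χ). χ). τ) ((\(y : Nat). y) 0))
  ~> elimNat (\(o : Nat). Pi (t : Type0). Pi (ζ : t). t) (\(κ : Type0). \(q : κ). q) (\(j : Nat). \(z : Pi (c : Type0). Pi (h : c). c). z) ((\(τ : Nat). τ) 0)
  ~> elimNat (\(o : Nat). Pi (t : Type0). Pi (ζ : t). t) (\(κ : Type0). \(q : κ). q) (\(j : Nat). \(z : Pi (c : Type0). Pi (h : c). c). z) 0
  ~> \(o : Type0). \(t : o). t
type:
  Pi (o : Type0). Pi (t : o). o


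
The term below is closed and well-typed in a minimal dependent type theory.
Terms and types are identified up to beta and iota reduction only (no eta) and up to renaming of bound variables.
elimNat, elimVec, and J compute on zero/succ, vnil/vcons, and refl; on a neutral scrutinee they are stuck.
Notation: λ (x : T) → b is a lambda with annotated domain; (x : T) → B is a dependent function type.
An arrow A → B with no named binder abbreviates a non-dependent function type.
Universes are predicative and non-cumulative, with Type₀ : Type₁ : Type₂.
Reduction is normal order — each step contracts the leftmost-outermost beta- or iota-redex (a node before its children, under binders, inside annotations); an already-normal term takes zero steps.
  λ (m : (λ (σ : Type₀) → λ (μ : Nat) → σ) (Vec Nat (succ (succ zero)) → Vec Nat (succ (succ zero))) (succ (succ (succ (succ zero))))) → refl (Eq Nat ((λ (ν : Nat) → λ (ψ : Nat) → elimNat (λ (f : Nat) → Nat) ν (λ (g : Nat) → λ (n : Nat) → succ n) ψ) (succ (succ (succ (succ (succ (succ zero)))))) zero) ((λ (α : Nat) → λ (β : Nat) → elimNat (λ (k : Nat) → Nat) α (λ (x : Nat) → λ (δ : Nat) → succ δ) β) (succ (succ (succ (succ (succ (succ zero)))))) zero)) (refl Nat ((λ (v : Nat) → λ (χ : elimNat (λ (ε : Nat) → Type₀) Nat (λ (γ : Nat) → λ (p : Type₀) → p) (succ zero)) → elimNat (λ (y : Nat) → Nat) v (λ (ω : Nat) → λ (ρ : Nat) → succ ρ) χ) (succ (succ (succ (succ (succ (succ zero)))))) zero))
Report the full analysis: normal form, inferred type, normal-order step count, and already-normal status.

resulting normal form:
  λ (m : Vec Nat (succ (succ zero)) → Vec Nat (succ (succ zero))) → refl (Eq Nat (succ (succ (succ (succ (succ (succ zero)))))) (succ (succ (succ (succ (succ (succ zero))))))) (refl Nat (succ (succ (succ (succ (succ (succ zero)))))))
type:
  (Vec Nat (succ (succ zero)) → Vec Nat (succ (succ zero))) → Eq (Eq Nat (succ (succ (succ (succ (succ (succ zero)))))) (succ (succ (succ (succ (succ (succ zero))))))) (refl Nat (succ (succ (succ (succ (succ (succ zero))))))) (refl Nat (succ (succ (succ (succ (succ (succ zero)))))))
normal-order step count: 11
started in normal form: no
first contracted redex: a beta-redex


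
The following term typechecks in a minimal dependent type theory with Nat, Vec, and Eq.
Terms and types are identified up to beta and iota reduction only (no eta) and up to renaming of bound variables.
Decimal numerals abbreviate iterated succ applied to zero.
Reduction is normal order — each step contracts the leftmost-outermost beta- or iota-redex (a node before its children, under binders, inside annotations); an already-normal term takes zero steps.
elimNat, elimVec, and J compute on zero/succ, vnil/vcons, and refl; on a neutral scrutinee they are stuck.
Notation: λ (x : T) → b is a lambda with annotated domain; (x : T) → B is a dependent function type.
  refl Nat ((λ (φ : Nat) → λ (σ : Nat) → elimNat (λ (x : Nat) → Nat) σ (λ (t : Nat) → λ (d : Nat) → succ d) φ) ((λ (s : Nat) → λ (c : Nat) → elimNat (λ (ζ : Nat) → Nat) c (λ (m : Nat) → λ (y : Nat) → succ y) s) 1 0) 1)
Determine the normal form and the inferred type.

reduced normal form:
  refl Nat 2
the term's type:
  Eq Nat 2 2


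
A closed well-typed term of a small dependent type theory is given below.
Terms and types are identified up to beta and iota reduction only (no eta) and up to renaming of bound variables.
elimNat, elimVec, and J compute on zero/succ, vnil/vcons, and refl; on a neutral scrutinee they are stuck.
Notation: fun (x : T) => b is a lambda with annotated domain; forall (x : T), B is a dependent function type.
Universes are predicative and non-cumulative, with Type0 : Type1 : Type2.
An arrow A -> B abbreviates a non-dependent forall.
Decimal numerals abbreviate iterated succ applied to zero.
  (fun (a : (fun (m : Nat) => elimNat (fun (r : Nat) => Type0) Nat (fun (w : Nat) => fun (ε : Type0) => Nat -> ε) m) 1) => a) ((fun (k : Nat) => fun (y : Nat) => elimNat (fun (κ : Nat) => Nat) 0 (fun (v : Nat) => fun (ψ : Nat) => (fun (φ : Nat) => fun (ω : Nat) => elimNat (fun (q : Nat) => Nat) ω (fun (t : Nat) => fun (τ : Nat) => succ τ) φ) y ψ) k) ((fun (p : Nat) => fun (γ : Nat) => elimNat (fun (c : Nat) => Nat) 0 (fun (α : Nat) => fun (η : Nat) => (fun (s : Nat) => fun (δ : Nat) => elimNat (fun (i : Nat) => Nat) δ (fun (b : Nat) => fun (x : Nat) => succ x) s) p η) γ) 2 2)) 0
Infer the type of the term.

the term's type:
  Nat


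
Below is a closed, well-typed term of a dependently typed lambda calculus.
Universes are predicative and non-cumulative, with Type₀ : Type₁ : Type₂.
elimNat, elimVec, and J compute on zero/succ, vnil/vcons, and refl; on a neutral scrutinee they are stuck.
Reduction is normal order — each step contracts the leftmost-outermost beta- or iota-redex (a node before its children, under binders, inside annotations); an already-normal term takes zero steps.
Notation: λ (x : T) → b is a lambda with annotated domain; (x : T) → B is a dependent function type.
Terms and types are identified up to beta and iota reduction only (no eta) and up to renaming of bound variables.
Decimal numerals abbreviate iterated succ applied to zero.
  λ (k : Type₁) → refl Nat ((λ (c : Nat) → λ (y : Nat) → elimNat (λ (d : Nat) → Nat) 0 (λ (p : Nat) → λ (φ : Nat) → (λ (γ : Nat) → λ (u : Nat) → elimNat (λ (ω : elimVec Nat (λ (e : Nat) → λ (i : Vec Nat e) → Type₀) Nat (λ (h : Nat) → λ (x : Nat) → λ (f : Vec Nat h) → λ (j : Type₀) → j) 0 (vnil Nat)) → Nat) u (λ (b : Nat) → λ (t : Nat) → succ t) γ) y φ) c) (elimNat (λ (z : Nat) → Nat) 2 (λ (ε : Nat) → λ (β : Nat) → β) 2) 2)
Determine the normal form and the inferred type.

reduced normal form:
  λ (k : Type₁) → refl Nat 4
type:
  (k : Type₁) → Eq Nat 4 4
observation: the term reaches its normal form after 25 normal-order steps.


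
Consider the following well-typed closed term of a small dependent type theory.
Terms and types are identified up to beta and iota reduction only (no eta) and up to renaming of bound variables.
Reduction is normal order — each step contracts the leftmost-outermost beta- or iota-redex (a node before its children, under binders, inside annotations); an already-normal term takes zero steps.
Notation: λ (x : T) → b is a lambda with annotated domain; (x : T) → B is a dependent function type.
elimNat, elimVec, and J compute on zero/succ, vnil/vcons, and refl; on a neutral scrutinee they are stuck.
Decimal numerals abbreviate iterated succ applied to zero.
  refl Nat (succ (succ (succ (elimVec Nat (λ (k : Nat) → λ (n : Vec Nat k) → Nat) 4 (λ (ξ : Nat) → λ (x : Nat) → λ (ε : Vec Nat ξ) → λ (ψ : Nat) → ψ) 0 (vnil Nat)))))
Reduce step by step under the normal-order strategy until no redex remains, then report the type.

normal-order reduction sequence:
  refl Nat (succ (succ (succ (elimVec Nat (λ (k : Nat) → λ (n : Vec Nat k) → Nat) 4 (λ (ξ : Nat) → λ (x : Nat) → λ (ε : Vec Nat ξ) → λ (ψ : Nat) → ψ) 0 (vnil Nat)))))
  ~> refl Nat 7
inferred type:
  Eq Nat 7 7


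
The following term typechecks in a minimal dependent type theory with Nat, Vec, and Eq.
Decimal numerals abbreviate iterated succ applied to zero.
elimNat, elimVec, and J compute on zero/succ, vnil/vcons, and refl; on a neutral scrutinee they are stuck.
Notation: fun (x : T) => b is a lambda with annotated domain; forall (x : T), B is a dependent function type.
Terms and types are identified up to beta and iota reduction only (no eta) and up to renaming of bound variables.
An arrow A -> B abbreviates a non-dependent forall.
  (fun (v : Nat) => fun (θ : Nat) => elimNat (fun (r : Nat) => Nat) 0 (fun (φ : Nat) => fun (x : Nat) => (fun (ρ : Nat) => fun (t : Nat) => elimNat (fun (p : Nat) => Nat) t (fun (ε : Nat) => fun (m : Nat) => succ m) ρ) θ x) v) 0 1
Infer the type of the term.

type:
  Nat


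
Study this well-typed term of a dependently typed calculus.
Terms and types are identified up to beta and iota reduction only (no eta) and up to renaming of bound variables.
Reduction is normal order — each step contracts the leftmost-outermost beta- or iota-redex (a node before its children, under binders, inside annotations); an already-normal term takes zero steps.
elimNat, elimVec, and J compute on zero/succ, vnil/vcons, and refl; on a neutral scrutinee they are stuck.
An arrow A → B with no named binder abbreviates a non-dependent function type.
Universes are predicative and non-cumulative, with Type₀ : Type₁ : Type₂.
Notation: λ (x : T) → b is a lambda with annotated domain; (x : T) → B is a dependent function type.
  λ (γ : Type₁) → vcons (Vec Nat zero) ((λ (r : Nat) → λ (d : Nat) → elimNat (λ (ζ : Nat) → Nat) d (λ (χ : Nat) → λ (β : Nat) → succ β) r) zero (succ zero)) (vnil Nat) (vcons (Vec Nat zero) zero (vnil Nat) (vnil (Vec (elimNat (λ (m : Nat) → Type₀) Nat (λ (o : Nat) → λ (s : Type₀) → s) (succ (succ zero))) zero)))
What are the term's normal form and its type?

resulting normal form:
  λ (γ : Type₁) → vcons (Vec Nat zero) (succ zero) (vnil Nat) (vcons (Vec Nat zero) zero (vnil Nat) (vnil (Vec Nat zero)))
the term's type:
  Type₁ → Vec (Vec Nat zero) (succ (succ zero))


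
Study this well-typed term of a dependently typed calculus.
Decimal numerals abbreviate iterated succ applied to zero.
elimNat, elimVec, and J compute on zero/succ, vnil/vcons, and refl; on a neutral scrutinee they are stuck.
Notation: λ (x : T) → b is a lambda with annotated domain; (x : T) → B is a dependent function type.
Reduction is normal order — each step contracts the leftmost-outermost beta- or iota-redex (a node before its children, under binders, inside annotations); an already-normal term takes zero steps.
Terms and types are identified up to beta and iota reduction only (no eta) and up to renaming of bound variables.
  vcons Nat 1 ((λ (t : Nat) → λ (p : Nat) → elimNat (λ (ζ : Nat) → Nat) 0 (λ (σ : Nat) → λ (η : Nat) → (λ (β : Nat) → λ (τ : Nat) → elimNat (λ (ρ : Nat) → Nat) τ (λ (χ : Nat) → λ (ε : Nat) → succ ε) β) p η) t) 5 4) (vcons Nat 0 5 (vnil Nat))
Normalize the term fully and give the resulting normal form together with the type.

resulting normal form:
  vcons Nat 1 20 (vcons Nat 0 5 (vnil Nat))
type:
  Vec Nat 2


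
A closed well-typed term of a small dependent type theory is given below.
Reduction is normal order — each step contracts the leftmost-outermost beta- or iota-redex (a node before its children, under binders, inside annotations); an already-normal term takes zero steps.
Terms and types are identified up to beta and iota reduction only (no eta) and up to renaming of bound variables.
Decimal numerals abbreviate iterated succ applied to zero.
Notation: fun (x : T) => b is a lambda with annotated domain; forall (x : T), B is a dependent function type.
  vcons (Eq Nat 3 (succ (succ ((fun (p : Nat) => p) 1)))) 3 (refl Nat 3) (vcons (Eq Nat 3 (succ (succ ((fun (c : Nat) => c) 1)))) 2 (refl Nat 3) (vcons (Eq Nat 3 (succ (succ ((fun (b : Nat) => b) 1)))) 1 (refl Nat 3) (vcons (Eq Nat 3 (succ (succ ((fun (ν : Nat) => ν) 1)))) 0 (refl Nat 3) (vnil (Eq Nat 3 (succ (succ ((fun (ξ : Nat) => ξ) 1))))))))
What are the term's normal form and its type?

resulting normal form:
  vcons (Eq Nat 3 3) 3 (refl Nat 3) (vcons (Eq Nat 3 3) 2 (refl Nat 3) (vcons (Eq Nat 3 3) 1 (refl Nat 3) (vcons (Eq Nat 3 3) 0 (refl Nat 3) (vnil (Eq Nat 3 3)))))
type:
  Vec (Eq Nat 3 3) 4


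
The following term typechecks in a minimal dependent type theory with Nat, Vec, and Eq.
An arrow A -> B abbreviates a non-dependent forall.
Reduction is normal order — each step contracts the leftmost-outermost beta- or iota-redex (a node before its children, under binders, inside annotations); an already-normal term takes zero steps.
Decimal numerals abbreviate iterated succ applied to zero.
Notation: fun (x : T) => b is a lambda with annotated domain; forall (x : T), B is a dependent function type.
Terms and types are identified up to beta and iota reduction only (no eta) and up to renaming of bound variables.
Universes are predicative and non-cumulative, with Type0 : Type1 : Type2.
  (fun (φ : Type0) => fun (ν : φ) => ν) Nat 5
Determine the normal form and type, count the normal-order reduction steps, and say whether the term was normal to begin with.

normal form:
  5
inferred type:
  Nat
reduction steps (normal order): 2
started in normal form: no
first redex: a beta-redex


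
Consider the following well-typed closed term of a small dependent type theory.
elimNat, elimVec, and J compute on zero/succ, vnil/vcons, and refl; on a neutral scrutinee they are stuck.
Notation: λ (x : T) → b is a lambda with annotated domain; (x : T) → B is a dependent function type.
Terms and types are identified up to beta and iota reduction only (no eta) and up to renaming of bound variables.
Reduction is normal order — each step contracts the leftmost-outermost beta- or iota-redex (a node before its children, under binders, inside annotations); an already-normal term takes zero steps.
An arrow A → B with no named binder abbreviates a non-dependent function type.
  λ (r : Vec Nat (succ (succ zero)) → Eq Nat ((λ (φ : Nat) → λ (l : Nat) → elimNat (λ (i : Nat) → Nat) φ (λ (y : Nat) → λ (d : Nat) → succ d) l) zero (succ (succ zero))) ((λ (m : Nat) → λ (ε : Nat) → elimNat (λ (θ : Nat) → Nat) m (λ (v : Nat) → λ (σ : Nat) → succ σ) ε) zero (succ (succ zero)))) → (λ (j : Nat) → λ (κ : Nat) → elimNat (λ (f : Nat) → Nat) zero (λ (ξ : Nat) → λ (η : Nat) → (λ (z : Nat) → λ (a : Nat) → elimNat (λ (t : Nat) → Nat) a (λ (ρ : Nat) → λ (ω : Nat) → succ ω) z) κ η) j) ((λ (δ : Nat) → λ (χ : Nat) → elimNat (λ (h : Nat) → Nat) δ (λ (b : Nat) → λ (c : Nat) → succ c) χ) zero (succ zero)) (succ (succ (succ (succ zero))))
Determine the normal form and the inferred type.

normal form:
  λ (r : Vec Nat (succ (succ zero)) → Eq Nat (succ (succ zero)) (succ (succ zero))) → succ (succ (succ (succ zero)))
the term's type:
  (Vec Nat (succ (succ zero)) → Eq Nat (succ (succ zero)) (succ (succ zero))) → Nat


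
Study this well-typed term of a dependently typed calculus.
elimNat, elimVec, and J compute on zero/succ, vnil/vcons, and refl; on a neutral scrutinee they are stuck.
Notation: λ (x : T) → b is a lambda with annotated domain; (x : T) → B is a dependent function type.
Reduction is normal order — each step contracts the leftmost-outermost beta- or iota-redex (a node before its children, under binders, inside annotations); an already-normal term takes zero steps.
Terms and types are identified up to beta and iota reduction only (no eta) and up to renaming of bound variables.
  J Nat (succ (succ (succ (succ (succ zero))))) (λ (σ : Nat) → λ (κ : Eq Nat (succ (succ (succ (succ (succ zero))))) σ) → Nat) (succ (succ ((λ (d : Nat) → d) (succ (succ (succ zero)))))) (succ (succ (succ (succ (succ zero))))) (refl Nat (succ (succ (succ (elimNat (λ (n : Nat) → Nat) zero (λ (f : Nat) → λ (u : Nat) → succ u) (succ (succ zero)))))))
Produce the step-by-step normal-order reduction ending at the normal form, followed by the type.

reduction (normal order):
  J Nat (succ (succ (succ (succ (succ zero))))) (λ (σ : Nat) → λ (κ : Eq Nat (succ (succ (succ (succ (succ zero))))) σ) → Nat) (succ (succ ((λ (d : Nat) → d) (succ (succ (succ zero)))))) (succ (succ (succ (succ (succ zero))))) (refl Nat (succ (succ (succ (elimNat (λ (n : Nat) → Nat) zero (λ (f : Nat) → λ (u : Nat) → succ u) (succ (succ zero)))))))
  ~> succ (succ ((λ (σ : Nat) → σ) (succ (succ (succ zero)))))
  ~> succ (succ (succ (succ (succ zero))))
type:
  Nat
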